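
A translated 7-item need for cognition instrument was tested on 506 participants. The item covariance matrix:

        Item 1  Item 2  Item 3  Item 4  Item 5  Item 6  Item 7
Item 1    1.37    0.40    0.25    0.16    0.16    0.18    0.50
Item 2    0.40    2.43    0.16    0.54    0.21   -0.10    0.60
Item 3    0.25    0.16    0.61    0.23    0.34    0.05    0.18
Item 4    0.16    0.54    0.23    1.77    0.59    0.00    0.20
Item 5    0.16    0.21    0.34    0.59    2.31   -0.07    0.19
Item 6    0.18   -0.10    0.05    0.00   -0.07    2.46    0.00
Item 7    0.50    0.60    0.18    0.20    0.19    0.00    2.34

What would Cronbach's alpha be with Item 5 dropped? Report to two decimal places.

α = 0.45

Remaining items: Item 1, Item 2, Item 3, Item 4, Item 6, Item 7 (k = 6).
Σσᵢ² = 1.37 + 2.43 + 0.61 + 1.77 + 2.46 + 2.34 = 10.98
σ²_T = 10.98 + 2 × 3.35 = 17.68
α (item deleted) = (6/5)·(1 − 10.98/17.68) = 0.45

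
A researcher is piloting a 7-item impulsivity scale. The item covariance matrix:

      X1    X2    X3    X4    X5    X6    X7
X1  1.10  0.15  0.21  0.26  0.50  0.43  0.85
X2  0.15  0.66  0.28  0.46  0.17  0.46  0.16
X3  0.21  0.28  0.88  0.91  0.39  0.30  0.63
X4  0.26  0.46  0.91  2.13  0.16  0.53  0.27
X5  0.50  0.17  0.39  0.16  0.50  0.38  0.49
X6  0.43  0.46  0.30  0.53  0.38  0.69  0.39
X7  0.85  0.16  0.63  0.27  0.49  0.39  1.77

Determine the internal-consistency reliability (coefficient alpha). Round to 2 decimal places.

α = 0.80

Σσᵢ² = 1.10 + 0.66 + 0.88 + 2.13 + 0.50 + 0.69 + 1.77 = 7.73
Sum of off-diagonal covariances = 8.38
Var(T) = 7.73 + 2 × 8.38 = 24.49
α = (k/(k−1))·(1 − Σσᵢ²/Var(T)) = (7/6)·(1 − 7.73/24.49) = 0.80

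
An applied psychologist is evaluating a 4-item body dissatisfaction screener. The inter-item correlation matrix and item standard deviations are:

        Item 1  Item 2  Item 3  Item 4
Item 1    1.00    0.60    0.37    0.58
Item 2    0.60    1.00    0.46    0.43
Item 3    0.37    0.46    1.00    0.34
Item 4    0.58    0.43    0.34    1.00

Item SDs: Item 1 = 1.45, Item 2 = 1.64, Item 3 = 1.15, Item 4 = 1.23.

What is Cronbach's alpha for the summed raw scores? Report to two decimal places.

Cronbach's alpha = 0.78

Σσ²ᵢ = 1.45² + 1.64² + 1.15² + 1.23² = 7.6275
Covariances σ_ij = r_ij · s_i · s_j:
  σ(Item 1,Item 2) = 0.60 × 1.45 × 1.64 = 1.4268
  σ(Item 1,Item 3) = 0.37 × 1.45 × 1.15 = 0.6170
  σ(Item 1,Item 4) = 0.58 × 1.45 × 1.23 = 1.0344
  σ(Item 2,Item 3) = 0.46 × 1.64 × 1.15 = 0.8676
  σ(Item 2,Item 4) = 0.43 × 1.64 × 1.23 = 0.8674
  σ(Item 3,Item 4) = 0.34 × 1.15 × 1.23 = 0.4809
σ²_T = Σσ²ᵢ + 2·Σσ_ij = 7.6275 + 2 × 5.2941 = 18.2157
α = (4/3)·(1 − 7.6275/18.2157) = 0.78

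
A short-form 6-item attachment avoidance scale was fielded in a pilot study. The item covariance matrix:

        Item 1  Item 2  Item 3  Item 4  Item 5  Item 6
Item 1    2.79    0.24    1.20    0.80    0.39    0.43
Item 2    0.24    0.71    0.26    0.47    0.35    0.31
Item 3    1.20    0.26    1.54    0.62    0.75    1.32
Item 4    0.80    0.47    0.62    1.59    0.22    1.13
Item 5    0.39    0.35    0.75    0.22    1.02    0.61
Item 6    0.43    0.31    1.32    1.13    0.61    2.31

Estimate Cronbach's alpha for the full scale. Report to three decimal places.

Σσᵢ² = 2.79 + 0.71 + 1.54 + 1.59 + 1.02 + 2.31 = 9.96
Sum of the distinct covariances = 9.10
σ²_T = 9.96 + 2 × 9.10 = 28.16
α = (k/(k−1))·(1 − Σσᵢ²/σ²_T) = (6/5)·(1 − 9.96/28.16) = 0.776

Cronbach's alpha = 0.776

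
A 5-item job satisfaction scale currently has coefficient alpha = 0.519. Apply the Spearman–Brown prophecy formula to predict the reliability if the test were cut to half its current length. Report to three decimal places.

Length factor m = 1/2
α' = m·α / (1 − (1−m)·α)
   = 1/2 × 0.519 / (1 − (1 − 1/2) × 0.519)
   = 0.2595 / 0.7405 = 0.350

predicted reliability = 0.350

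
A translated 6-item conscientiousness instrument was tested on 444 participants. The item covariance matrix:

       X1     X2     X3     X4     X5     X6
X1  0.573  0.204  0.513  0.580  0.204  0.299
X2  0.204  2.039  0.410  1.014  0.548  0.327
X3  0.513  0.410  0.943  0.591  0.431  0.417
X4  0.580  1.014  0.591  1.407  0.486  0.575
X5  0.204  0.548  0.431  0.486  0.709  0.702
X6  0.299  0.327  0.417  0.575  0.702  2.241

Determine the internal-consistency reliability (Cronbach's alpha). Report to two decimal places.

α = 0.78

Σσᵢ² = 0.573 + 2.039 + 0.943 + 1.407 + 0.709 + 2.241 = 7.912
Sum of the distinct covariances = 7.301
total variance = 7.912 + 2 × 7.301 = 22.514
α = (k/(k−1))·(1 − Σσᵢ²/total variance) = (6/5)·(1 − 7.912/22.514) = 0.78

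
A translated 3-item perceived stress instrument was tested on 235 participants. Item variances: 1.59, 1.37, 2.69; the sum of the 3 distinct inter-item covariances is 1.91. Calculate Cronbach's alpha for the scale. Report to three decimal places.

ΣVar(i) = 1.59 + 1.37 + 2.69 = 5.65
Sum of distinct covariances = 1.91
σ²_total = ΣVar(i) + 2·Σcov = 5.65 + 2 × 1.91 = 9.47
α = (3/2)·(1 − 5.65/9.47) = 0.605

α = 0.605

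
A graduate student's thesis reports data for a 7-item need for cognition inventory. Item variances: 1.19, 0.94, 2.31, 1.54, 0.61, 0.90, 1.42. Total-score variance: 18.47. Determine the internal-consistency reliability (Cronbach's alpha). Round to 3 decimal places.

α = 0.604

sum of item variances = 1.19 + 0.94 + 2.31 + 1.54 + 0.61 + 0.90 + 1.42 = 8.91
α = (k/(k−1))·(1 − sum of item variances/total variance) = (7/6)·(1 − 8.91/18.47) = 0.604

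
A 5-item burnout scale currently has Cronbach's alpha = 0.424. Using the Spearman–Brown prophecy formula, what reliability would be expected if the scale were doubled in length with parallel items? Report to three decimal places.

Length factor m = 2
α' = m·α / (1 + (m−1)·α)
   = 2 × 0.424 / (1 + (2 − 1) × 0.424)
   = 0.8480 / 1.4240 = 0.596

predicted reliability = 0.596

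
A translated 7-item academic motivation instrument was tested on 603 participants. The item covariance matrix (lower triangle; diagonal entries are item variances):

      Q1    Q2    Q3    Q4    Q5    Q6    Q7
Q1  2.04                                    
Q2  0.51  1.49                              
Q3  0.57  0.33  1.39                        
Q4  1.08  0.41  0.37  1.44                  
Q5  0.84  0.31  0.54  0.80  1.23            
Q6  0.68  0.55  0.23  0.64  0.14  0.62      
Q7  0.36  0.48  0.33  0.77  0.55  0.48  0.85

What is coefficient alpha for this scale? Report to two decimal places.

coefficient alpha = 0.83

Σσ²ᵢ = 2.04 + 1.49 + 1.39 + 1.44 + 1.23 + 0.62 + 0.85 = 9.06
Sum of the distinct covariances = 10.97
Var(T) = 9.06 + 2 × 10.97 = 31.00
α = (k/(k−1))·(1 − Σσ²ᵢ/Var(T)) = (7/6)·(1 − 9.06/31.00) = 0.83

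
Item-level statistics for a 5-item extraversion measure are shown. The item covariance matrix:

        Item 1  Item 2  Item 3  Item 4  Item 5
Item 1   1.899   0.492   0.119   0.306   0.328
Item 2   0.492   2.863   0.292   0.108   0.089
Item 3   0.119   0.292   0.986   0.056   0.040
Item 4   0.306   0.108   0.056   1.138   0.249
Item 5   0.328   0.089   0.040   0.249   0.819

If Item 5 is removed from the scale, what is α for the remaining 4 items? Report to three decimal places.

α = 0.380

Remaining items: Item 1, Item 2, Item 3, Item 4 (k = 4).
sum of item variances = 1.899 + 2.863 + 0.986 + 1.138 = 6.886
Var(T) = 6.886 + 2 × 1.373 = 9.632
α (item deleted) = (4/3)·(1 − 6.886/9.632) = 0.380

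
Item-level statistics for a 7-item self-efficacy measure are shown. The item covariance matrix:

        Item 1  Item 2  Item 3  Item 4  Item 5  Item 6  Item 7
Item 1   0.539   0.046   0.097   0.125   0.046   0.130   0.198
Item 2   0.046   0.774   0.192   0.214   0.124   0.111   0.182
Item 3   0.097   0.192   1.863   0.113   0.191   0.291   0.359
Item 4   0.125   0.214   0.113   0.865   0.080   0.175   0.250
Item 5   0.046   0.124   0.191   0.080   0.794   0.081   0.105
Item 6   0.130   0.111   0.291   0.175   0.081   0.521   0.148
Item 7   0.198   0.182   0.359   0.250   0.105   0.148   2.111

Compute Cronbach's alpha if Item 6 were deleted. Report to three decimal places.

Cronbach's alpha = 0.481

Remaining items: Item 1, Item 2, Item 3, Item 4, Item 5, Item 7 (k = 6).
sum of item variances = 0.539 + 0.774 + 1.863 + 0.865 + 0.794 + 2.111 = 6.946
Var(T) = 6.946 + 2 × 2.322 = 11.590
α (item deleted) = (6/5)·(1 − 6.946/11.590) = 0.481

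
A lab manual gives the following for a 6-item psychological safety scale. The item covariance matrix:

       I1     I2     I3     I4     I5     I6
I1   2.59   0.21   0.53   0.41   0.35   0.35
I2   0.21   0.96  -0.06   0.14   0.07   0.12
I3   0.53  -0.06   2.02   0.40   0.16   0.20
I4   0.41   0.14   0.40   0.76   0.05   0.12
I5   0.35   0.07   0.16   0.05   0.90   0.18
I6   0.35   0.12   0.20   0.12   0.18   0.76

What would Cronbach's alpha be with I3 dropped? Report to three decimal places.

α = 0.502

Remaining items: I1, I2, I4, I5, I6 (k = 5).
sum of item variances = 2.59 + 0.96 + 0.76 + 0.90 + 0.76 = 5.97
Var(T) = 5.97 + 2 × 2.00 = 9.97
α (item deleted) = (5/4)·(1 − 5.97/9.97) = 0.502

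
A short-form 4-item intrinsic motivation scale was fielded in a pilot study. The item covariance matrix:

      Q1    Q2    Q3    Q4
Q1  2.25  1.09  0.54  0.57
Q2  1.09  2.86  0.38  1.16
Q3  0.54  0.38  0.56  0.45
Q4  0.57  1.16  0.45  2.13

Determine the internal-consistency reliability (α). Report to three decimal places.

α = 0.691

Σσᵢ² = 2.25 + 2.86 + 0.56 + 2.13 = 7.80
Sum of the distinct covariances = 4.19
σ²_T = 7.80 + 2 × 4.19 = 16.18
α = (k/(k−1))·(1 − Σσᵢ²/σ²_T) = (4/3)·(1 − 7.80/16.18) = 0.691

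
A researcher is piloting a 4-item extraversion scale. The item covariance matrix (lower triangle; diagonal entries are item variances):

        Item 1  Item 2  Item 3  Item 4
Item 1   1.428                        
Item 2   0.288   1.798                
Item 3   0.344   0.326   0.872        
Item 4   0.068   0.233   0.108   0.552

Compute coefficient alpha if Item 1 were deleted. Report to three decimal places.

α = 0.439

Remaining items: Item 2, Item 3, Item 4 (k = 3).
Σσ²ᵢ = 1.798 + 0.872 + 0.552 = 3.222
σ²_total = 3.222 + 2 × 0.667 = 4.556
α (item deleted) = (3/2)·(1 − 3.222/4.556) = 0.439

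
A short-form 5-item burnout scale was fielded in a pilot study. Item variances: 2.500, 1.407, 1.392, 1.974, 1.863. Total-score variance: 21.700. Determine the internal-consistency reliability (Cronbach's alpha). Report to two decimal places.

sum of item variances = 2.500 + 1.407 + 1.392 + 1.974 + 1.863 = 9.136
α = (k/(k−1))·(1 − sum of item variances/σ²_T) = (5/4)·(1 − 9.136/21.700) = 0.72

α = 0.72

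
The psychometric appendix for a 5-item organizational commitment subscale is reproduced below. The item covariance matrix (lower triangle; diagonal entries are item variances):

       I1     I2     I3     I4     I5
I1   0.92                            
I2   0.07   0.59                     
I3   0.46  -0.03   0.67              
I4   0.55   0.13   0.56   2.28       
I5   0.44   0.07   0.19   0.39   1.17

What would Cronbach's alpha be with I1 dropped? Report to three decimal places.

Remaining items: I2, I3, I4, I5 (k = 4).
Σσᵢ² = 0.59 + 0.67 + 2.28 + 1.17 = 4.71
σ²_T = 4.71 + 2 × 1.31 = 7.33
α (item deleted) = (4/3)·(1 − 4.71/7.33) = 0.477

Cronbach's alpha = 0.477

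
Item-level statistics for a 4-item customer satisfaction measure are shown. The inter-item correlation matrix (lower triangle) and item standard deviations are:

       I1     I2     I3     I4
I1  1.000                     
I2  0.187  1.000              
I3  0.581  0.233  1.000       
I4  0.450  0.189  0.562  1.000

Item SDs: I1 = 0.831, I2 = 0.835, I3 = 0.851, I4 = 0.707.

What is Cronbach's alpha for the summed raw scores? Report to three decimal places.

α = 0.695

Σσ²ᵢ = 0.831² + 0.835² + 0.851² + 0.707² = 2.6118
Covariances σ_ij = r_ij · s_i · s_j:
  σ(I1,I2) = 0.187 × 0.831 × 0.835 = 0.1298
  σ(I1,I3) = 0.581 × 0.831 × 0.851 = 0.4109
  σ(I1,I4) = 0.450 × 0.831 × 0.707 = 0.2644
  σ(I2,I3) = 0.233 × 0.835 × 0.851 = 0.1656
  σ(I2,I4) = 0.189 × 0.835 × 0.707 = 0.1116
  σ(I3,I4) = 0.562 × 0.851 × 0.707 = 0.3381
σ²_T = Σσ²ᵢ + 2·Σσ_ij = 2.6118 + 2 × 1.4204 = 5.4526
α = (4/3)·(1 − 2.6118/5.4526) = 0.695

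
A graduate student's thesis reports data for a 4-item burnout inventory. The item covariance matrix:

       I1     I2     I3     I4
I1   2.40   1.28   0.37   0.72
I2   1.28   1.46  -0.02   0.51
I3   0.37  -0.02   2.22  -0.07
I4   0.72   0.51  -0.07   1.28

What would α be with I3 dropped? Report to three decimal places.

α = 0.741

Remaining items: I1, I2, I4 (k = 3).
ΣVar(i) = 2.40 + 1.46 + 1.28 = 5.14
total variance = 5.14 + 2 × 2.51 = 10.16
α (item deleted) = (3/2)·(1 − 5.14/10.16) = 0.741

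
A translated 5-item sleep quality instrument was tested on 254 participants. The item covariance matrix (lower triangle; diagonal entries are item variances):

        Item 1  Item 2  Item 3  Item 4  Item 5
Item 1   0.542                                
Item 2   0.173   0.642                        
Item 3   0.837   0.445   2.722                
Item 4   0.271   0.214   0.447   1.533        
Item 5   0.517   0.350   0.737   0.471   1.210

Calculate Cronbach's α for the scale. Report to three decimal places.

α = 0.716

Σσ²ᵢ = 0.542 + 0.642 + 2.722 + 1.533 + 1.210 = 6.649
Sum of the distinct covariances = 4.462
σ²_total = 6.649 + 2 × 4.462 = 15.573
α = (k/(k−1))·(1 − Σσ²ᵢ/σ²_total) = (5/4)·(1 − 6.649/15.573) = 0.716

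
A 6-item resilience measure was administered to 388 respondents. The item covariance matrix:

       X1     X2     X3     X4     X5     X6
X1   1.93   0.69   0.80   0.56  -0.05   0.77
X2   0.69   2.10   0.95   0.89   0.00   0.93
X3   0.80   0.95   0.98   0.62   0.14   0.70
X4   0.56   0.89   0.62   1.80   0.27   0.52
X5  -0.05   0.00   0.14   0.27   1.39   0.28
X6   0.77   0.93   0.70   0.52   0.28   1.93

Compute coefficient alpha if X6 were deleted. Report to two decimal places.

Remaining items: X1, X2, X3, X4, X5 (k = 5).
ΣVar(i) = 1.93 + 2.10 + 0.98 + 1.80 + 1.39 = 8.20
σ²_total = 8.20 + 2 × 4.87 = 17.94
α (item deleted) = (5/4)·(1 − 8.20/17.94) = 0.68

α = 0.68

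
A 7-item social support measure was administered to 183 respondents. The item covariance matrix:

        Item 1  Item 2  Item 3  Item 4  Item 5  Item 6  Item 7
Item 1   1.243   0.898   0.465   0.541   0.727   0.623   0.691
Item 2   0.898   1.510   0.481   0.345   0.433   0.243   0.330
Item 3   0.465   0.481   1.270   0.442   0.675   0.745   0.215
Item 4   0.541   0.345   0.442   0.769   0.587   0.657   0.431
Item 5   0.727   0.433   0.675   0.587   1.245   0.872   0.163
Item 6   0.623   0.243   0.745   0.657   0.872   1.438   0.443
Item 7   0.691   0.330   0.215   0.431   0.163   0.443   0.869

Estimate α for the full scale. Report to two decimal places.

Σσ²ᵢ = 1.243 + 1.510 + 1.270 + 0.769 + 1.245 + 1.438 + 0.869 = 8.344
Sum of off-diagonal covariances = 11.007
σ²_T = 8.344 + 2 × 11.007 = 30.358
α = (k/(k−1))·(1 − Σσ²ᵢ/σ²_T) = (7/6)·(1 − 8.344/30.358) = 0.85

α = 0.85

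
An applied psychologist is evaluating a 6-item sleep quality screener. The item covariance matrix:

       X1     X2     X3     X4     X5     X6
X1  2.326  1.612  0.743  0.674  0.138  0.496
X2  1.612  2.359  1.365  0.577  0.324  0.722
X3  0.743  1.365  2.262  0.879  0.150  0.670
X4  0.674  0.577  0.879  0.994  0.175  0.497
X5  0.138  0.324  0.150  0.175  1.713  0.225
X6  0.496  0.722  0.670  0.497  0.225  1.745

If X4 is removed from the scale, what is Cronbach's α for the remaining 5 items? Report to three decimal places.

Remaining items: X1, X2, X3, X5, X6 (k = 5).
sum of item variances = 2.326 + 2.359 + 2.262 + 1.713 + 1.745 = 10.405
σ²_T = 10.405 + 2 × 6.445 = 23.295
α (item deleted) = (5/4)·(1 − 10.405/23.295) = 0.692

Cronbach's α = 0.692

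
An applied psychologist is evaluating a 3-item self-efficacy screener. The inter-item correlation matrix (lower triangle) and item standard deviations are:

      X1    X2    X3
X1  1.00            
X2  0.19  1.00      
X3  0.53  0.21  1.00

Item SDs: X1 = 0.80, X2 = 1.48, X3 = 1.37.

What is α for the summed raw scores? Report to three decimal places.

Σσ²ᵢ = 0.80² + 1.48² + 1.37² = 4.7073
Covariances σ_ij = r_ij · s_i · s_j:
  σ(X1,X2) = 0.19 × 0.80 × 1.48 = 0.2250
  σ(X1,X3) = 0.53 × 0.80 × 1.37 = 0.5809
  σ(X2,X3) = 0.21 × 1.48 × 1.37 = 0.4258
σ²_T = Σσ²ᵢ + 2·Σσ_ij = 4.7073 + 2 × 1.2317 = 7.1707
α = (3/2)·(1 − 4.7073/7.1707) = 0.515

α = 0.515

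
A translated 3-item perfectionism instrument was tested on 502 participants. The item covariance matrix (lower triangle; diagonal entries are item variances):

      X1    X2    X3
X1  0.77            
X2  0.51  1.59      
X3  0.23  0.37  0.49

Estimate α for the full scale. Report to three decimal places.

sum of item variances = 0.77 + 1.59 + 0.49 = 2.85
Sum of the distinct covariances = 1.11
Var(T) = 2.85 + 2 × 1.11 = 5.07
α = (k/(k−1))·(1 − sum of item variances/Var(T)) = (3/2)·(1 − 2.85/5.07) = 0.657

α = 0.657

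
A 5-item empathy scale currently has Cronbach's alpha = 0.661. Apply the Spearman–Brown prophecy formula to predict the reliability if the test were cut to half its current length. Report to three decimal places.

Length factor m = 1/2
α' = m·α / (1 − (1−m)·α)
   = 1/2 × 0.661 / (1 − (1 − 1/2) × 0.661)
   = 0.3305 / 0.6695 = 0.494

predicted reliability = 0.494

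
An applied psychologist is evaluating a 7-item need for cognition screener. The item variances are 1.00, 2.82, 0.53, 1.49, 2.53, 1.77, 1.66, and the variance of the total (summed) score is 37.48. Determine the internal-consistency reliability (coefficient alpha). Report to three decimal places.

α = 0.799

Σσ²ᵢ = 1.00 + 2.82 + 0.53 + 1.49 + 2.53 + 1.77 + 1.66 = 11.80
α = (k/(k−1))·(1 − Σσ²ᵢ/total variance) = (7/6)·(1 − 11.80/37.48) = 0.799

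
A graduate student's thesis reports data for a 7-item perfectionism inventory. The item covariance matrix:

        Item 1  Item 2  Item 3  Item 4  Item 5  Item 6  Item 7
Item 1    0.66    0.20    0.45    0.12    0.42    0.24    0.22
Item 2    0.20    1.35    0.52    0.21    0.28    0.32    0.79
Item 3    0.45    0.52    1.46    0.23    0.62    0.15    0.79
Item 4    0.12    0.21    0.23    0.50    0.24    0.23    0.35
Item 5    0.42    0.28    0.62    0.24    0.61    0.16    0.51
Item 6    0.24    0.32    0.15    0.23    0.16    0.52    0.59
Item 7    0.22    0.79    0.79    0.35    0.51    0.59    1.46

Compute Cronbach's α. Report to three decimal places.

Cronbach's α = 0.816

ΣVar(i) = 0.66 + 1.35 + 1.46 + 0.50 + 0.61 + 0.52 + 1.46 = 6.56
Sum of off-diagonal covariances = 7.64
total variance = 6.56 + 2 × 7.64 = 21.84
α = (k/(k−1))·(1 − ΣVar(i)/total variance) = (7/6)·(1 − 6.56/21.84) = 0.816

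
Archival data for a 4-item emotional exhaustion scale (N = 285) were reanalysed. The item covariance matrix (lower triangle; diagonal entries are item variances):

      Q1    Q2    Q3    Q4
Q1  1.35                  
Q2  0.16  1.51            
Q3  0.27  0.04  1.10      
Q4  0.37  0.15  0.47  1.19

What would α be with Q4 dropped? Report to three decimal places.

Remaining items: Q1, Q2, Q3 (k = 3).
Σσ²ᵢ = 1.35 + 1.51 + 1.10 = 3.96
Var(T) = 3.96 + 2 × 0.47 = 4.90
α (item deleted) = (3/2)·(1 − 3.96/4.90) = 0.288

α = 0.288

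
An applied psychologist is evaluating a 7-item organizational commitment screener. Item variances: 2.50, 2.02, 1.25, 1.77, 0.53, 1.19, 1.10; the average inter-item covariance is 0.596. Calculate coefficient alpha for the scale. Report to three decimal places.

Σσ²ᵢ = 2.50 + 2.02 + 1.25 + 1.77 + 0.53 + 1.19 + 1.10 = 10.36
Sum of the 21 distinct covariances = 21 × 0.596 = 12.516
total variance = Σσ²ᵢ + 2·Σcov = 10.36 + 2 × 12.516 = 35.392
α = (7/6)·(1 − 10.36/35.392) = 0.825

coefficient alpha = 0.825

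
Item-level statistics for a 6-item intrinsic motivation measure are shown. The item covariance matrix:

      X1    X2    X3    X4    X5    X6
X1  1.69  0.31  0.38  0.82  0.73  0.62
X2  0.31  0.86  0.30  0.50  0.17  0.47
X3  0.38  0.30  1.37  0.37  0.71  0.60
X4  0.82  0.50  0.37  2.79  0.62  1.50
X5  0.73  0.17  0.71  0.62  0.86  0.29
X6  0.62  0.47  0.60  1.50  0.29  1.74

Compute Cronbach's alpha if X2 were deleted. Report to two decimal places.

Remaining items: X1, X3, X4, X5, X6 (k = 5).
Σσ²ᵢ = 1.69 + 1.37 + 2.79 + 0.86 + 1.74 = 8.45
σ²_total = 8.45 + 2 × 6.64 = 21.73
α (item deleted) = (5/4)·(1 − 8.45/21.73) = 0.76

α = 0.76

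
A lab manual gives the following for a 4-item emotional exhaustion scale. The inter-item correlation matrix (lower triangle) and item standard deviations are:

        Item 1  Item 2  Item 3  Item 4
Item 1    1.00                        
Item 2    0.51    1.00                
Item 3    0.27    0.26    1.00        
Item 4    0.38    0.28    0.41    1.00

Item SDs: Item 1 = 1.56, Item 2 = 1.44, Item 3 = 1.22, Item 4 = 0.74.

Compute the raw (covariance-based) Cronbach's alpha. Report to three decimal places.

Σσ²ᵢ = 1.56² + 1.44² + 1.22² + 0.74² = 6.5432
Covariances σ_ij = r_ij · s_i · s_j:
  σ(Item 1,Item 2) = 0.51 × 1.56 × 1.44 = 1.1457
  σ(Item 1,Item 3) = 0.27 × 1.56 × 1.22 = 0.5139
  σ(Item 1,Item 4) = 0.38 × 1.56 × 0.74 = 0.4387
  σ(Item 2,Item 3) = 0.26 × 1.44 × 1.22 = 0.4568
  σ(Item 2,Item 4) = 0.28 × 1.44 × 0.74 = 0.2984
  σ(Item 3,Item 4) = 0.41 × 1.22 × 0.74 = 0.3701
σ²_T = Σσ²ᵢ + 2·Σσ_ij = 6.5432 + 2 × 3.2236 = 12.9904
α = (4/3)·(1 − 6.5432/12.9904) = 0.662

Cronbach's alpha = 0.662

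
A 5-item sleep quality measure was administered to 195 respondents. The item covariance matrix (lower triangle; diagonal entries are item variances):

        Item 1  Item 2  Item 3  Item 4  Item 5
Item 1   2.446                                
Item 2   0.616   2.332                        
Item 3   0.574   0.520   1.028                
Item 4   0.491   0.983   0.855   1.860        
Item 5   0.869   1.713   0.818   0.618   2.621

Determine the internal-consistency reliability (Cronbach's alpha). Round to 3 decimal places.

Cronbach's alpha = 0.763

sum of item variances = 2.446 + 2.332 + 1.028 + 1.860 + 2.621 = 10.287
Sum of off-diagonal covariances = 8.057
σ²_total = 10.287 + 2 × 8.057 = 26.401
α = (k/(k−1))·(1 − sum of item variances/σ²_total) = (5/4)·(1 − 10.287/26.401) = 0.763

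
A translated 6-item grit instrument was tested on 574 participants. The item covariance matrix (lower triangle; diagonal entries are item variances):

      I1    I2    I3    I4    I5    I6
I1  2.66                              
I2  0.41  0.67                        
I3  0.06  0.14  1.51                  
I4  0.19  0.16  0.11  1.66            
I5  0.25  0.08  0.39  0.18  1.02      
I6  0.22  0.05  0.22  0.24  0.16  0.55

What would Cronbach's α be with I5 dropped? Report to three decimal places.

Cronbach's α = 0.423

Remaining items: I1, I2, I3, I4, I6 (k = 5).
ΣVar(i) = 2.66 + 0.67 + 1.51 + 1.66 + 0.55 = 7.05
total variance = 7.05 + 2 × 1.80 = 10.65
α (item deleted) = (5/4)·(1 − 7.05/10.65) = 0.423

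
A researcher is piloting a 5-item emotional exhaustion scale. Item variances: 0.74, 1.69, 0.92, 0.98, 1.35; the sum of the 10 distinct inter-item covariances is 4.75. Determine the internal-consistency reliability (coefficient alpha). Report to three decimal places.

α = 0.782

Σσ²ᵢ = 0.74 + 1.69 + 0.92 + 0.98 + 1.35 = 5.68
Sum of distinct covariances = 4.75
σ²_T = Σσ²ᵢ + 2·Σcov = 5.68 + 2 × 4.75 = 15.18
α = (5/4)·(1 − 5.68/15.18) = 0.782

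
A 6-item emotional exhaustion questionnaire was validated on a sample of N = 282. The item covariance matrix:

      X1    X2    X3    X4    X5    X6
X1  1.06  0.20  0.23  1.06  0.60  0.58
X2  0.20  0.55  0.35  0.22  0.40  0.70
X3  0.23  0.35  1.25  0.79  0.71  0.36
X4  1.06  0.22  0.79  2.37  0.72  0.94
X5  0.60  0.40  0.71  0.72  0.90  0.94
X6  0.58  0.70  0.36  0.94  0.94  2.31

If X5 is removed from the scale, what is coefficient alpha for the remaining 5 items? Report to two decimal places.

coefficient alpha = 0.74

Remaining items: X1, X2, X3, X4, X6 (k = 5).
sum of item variances = 1.06 + 0.55 + 1.25 + 2.37 + 2.31 = 7.54
σ²_T = 7.54 + 2 × 5.43 = 18.40
α (item deleted) = (5/4)·(1 − 7.54/18.40) = 0.74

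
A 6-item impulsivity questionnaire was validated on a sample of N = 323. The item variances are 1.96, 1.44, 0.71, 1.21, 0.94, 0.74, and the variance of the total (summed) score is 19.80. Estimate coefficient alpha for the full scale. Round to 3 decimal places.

Σσᵢ² = 1.96 + 1.44 + 0.71 + 1.21 + 0.94 + 0.74 = 7.00
α = (k/(k−1))·(1 − Σσᵢ²/total variance) = (6/5)·(1 − 7.00/19.80) = 0.776

α = 0.776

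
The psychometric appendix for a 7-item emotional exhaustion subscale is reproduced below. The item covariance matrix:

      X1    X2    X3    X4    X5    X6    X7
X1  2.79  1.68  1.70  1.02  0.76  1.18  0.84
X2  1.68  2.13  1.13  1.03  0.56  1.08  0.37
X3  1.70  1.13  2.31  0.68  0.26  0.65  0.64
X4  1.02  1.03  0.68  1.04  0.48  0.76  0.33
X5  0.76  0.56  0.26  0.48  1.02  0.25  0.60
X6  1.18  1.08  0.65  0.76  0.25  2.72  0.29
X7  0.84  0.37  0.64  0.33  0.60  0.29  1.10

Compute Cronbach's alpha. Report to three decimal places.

Σσᵢ² = 2.79 + 2.13 + 2.31 + 1.04 + 1.02 + 2.72 + 1.10 = 13.11
Sum of the distinct covariances = 16.29
σ²_T = 13.11 + 2 × 16.29 = 45.69
α = (k/(k−1))·(1 − Σσᵢ²/σ²_T) = (7/6)·(1 − 13.11/45.69) = 0.832

Cronbach's alpha = 0.832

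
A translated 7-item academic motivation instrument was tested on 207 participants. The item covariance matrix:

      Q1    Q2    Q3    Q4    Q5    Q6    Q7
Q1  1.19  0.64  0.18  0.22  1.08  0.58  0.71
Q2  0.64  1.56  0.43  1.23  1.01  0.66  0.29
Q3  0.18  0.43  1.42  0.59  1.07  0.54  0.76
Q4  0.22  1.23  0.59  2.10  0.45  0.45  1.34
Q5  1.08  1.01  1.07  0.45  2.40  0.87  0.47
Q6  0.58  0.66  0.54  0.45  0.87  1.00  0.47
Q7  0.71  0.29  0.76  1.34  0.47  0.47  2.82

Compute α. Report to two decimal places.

α = 0.81

sum of item variances = 1.19 + 1.56 + 1.42 + 2.10 + 2.40 + 1.00 + 2.82 = 12.49
Σ_{i<j} σ_ij = 14.04
Var(T) = 12.49 + 2 × 14.04 = 40.57
α = (k/(k−1))·(1 − sum of item variances/Var(T)) = (7/6)·(1 − 12.49/40.57) = 0.81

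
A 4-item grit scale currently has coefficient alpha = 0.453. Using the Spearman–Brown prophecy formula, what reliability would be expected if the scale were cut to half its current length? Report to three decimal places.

predicted reliability = 0.293

Length factor m = 1/2
α' = m·α / (1 − (1−m)·α)
   = 1/2 × 0.453 / (1 − (1 − 1/2) × 0.453)
   = 0.2265 / 0.7735 = 0.293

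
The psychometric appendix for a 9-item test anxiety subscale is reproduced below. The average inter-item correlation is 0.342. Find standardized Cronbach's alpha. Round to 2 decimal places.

α = 0.82

Standardized α = k·r̄ / (1 + (k−1)·r̄) = 9 × 0.342 / (1 + 8 × 0.342)
  = 3.0780 / 3.7360 = 0.82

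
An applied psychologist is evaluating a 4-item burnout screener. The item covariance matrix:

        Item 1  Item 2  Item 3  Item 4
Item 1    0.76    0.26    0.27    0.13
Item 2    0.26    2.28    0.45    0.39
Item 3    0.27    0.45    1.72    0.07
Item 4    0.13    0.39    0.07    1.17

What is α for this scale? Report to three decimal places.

sum of item variances = 0.76 + 2.28 + 1.72 + 1.17 = 5.93
Sum of off-diagonal covariances = 1.57
σ²_total = 5.93 + 2 × 1.57 = 9.07
α = (k/(k−1))·(1 − sum of item variances/σ²_total) = (4/3)·(1 − 5.93/9.07) = 0.462

α = 0.462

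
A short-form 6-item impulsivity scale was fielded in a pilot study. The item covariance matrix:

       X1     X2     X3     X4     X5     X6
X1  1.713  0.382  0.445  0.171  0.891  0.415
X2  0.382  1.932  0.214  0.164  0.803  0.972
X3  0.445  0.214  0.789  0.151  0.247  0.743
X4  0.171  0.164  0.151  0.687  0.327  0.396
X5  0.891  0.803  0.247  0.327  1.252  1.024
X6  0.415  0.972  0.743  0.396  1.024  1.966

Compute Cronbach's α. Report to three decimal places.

Σσ²ᵢ = 1.713 + 1.932 + 0.789 + 0.687 + 1.252 + 1.966 = 8.339
Sum of the distinct covariances = 7.345
total variance = 8.339 + 2 × 7.345 = 23.029
α = (k/(k−1))·(1 − Σσ²ᵢ/total variance) = (6/5)·(1 − 8.339/23.029) = 0.765

α = 0.765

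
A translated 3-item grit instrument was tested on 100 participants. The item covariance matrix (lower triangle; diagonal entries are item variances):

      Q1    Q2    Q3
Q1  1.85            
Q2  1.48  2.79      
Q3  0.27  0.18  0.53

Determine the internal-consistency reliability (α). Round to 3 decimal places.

Σσ²ᵢ = 1.85 + 2.79 + 0.53 = 5.17
Sum of the distinct covariances = 1.93
σ²_total = 5.17 + 2 × 1.93 = 9.03
α = (k/(k−1))·(1 − Σσ²ᵢ/σ²_total) = (3/2)·(1 − 5.17/9.03) = 0.641

α = 0.641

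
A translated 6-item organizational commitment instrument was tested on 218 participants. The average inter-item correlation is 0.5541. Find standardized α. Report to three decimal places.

Standardized α = k·r̄ / (1 + (k−1)·r̄) = 6 × 0.5541 / (1 + 5 × 0.5541)
  = 3.3246 / 3.7705 = 0.882

α = 0.882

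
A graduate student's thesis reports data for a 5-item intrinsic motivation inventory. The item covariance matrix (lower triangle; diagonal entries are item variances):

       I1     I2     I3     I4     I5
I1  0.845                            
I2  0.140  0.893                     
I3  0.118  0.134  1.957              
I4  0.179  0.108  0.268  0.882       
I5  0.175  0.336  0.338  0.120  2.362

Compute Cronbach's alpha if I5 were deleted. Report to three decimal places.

Cronbach's alpha = 0.390

Remaining items: I1, I2, I3, I4 (k = 4).
ΣVar(i) = 0.845 + 0.893 + 1.957 + 0.882 = 4.577
Var(T) = 4.577 + 2 × 0.947 = 6.471
α (item deleted) = (4/3)·(1 − 4.577/6.471) = 0.390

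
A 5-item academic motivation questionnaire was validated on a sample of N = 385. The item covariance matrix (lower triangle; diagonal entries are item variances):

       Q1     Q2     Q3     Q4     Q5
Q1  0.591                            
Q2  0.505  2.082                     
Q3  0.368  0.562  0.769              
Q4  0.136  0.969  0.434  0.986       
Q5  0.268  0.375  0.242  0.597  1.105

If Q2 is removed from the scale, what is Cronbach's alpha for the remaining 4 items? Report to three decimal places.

Remaining items: Q1, Q3, Q4, Q5 (k = 4).
sum of item variances = 0.591 + 0.769 + 0.986 + 1.105 = 3.451
Var(T) = 3.451 + 2 × 2.045 = 7.541
α (item deleted) = (4/3)·(1 − 3.451/7.541) = 0.723

α = 0.723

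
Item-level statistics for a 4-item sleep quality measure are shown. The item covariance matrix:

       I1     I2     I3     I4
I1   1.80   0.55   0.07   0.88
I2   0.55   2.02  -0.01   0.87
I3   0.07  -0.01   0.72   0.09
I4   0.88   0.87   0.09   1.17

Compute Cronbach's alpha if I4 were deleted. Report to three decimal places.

Cronbach's alpha = 0.318

Remaining items: I1, I2, I3 (k = 3).
Σσᵢ² = 1.80 + 2.02 + 0.72 = 4.54
Var(T) = 4.54 + 2 × 0.61 = 5.76
α (item deleted) = (3/2)·(1 − 4.54/5.76) = 0.318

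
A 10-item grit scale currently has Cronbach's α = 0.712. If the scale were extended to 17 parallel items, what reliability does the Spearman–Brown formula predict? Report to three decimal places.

predicted reliability = 0.808

Length factor m = 17/10 = 1.7000
α' = m·α / (1 + (m−1)·α)
   = 17/10 × 0.712 / (1 + (17/10 − 1) × 0.712)
   = 1.2104 / 1.4984 = 0.808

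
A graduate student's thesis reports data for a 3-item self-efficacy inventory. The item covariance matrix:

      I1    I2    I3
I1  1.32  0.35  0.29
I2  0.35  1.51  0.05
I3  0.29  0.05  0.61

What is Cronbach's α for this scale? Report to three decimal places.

α = 0.429

Σσᵢ² = 1.32 + 1.51 + 0.61 = 3.44
Sum of the distinct covariances = 0.69
σ²_T = 3.44 + 2 × 0.69 = 4.82
α = (k/(k−1))·(1 − Σσᵢ²/σ²_T) = (3/2)·(1 − 3.44/4.82) = 0.429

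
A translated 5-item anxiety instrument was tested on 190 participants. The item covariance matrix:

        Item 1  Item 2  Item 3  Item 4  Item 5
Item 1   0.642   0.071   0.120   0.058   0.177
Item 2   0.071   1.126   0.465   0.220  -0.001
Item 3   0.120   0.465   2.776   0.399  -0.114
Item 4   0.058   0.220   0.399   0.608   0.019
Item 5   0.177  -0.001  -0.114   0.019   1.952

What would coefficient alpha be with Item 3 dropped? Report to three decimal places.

α = 0.268

Remaining items: Item 1, Item 2, Item 4, Item 5 (k = 4).
Σσᵢ² = 0.642 + 1.126 + 0.608 + 1.952 = 4.328
σ²_total = 4.328 + 2 × 0.544 = 5.416
α (item deleted) = (4/3)·(1 − 4.328/5.416) = 0.268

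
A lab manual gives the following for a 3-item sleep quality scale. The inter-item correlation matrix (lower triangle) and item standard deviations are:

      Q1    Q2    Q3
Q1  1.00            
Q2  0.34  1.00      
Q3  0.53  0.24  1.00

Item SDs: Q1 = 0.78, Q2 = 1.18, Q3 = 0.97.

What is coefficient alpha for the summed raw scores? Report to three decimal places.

Σσ²ᵢ = 0.78² + 1.18² + 0.97² = 2.9417
Covariances σ_ij = r_ij · s_i · s_j:
  σ(Q1,Q2) = 0.34 × 0.78 × 1.18 = 0.3129
  σ(Q1,Q3) = 0.53 × 0.78 × 0.97 = 0.4010
  σ(Q2,Q3) = 0.24 × 1.18 × 0.97 = 0.2747
σ²_T = Σσ²ᵢ + 2·Σσ_ij = 2.9417 + 2 × 0.9886 = 4.9189
α = (3/2)·(1 − 2.9417/4.9189) = 0.603

α = 0.603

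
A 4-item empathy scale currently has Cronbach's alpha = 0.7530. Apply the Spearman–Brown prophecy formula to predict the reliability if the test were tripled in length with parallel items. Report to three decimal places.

Length factor m = 3
α' = m·α / (1 + (m−1)·α)
   = 3 × 0.7530 / (1 + (3 − 1) × 0.7530)
   = 2.2590 / 2.5060 = 0.901

predicted reliability = 0.901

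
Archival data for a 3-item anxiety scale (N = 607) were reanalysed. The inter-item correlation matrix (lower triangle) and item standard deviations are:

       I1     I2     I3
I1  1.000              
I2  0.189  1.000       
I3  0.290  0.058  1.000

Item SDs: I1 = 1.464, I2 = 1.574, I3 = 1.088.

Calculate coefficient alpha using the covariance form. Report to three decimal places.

Σσ²ᵢ = 1.464² + 1.574² + 1.088² = 5.8045
Covariances σ_ij = r_ij · s_i · s_j:
  σ(I1,I2) = 0.189 × 1.464 × 1.574 = 0.4355
  σ(I1,I3) = 0.290 × 1.464 × 1.088 = 0.4619
  σ(I2,I3) = 0.058 × 1.574 × 1.088 = 0.0993
σ²_T = Σσ²ᵢ + 2·Σσ_ij = 5.8045 + 2 × 0.9967 = 7.7979
α = (3/2)·(1 − 5.8045/7.7979) = 0.383

α = 0.383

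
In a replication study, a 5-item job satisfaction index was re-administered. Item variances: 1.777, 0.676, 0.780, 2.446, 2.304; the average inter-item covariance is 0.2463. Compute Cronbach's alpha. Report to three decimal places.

α = 0.477

ΣVar(i) = 1.777 + 0.676 + 0.780 + 2.446 + 2.304 = 7.983
Sum of the 10 distinct covariances = 10 × 0.2463 = 2.4630
total variance = ΣVar(i) + 2·Σcov = 7.983 + 2 × 2.4630 = 12.9090
α = (5/4)·(1 − 7.983/12.9090) = 0.477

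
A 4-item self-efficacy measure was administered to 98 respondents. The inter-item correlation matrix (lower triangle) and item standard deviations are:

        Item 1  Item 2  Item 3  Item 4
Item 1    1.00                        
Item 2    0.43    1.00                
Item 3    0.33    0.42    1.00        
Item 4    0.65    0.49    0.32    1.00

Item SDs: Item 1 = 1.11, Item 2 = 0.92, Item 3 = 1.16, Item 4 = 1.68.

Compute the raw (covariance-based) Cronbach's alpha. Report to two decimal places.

Cronbach's alpha = 0.74

Σσ²ᵢ = 1.11² + 0.92² + 1.16² + 1.68² = 6.2465
Covariances σ_ij = r_ij · s_i · s_j:
  σ(Item 1,Item 2) = 0.43 × 1.11 × 0.92 = 0.4391
  σ(Item 1,Item 3) = 0.33 × 1.11 × 1.16 = 0.4249
  σ(Item 1,Item 4) = 0.65 × 1.11 × 1.68 = 1.2121
  σ(Item 2,Item 3) = 0.42 × 0.92 × 1.16 = 0.4482
  σ(Item 2,Item 4) = 0.49 × 0.92 × 1.68 = 0.7573
  σ(Item 3,Item 4) = 0.32 × 1.16 × 1.68 = 0.6236
σ²_T = Σσ²ᵢ + 2·Σσ_ij = 6.2465 + 2 × 3.9052 = 14.0569
α = (4/3)·(1 − 6.2465/14.0569) = 0.74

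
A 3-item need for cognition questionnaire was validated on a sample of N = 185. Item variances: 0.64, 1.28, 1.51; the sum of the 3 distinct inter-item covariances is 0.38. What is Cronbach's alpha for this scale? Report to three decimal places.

Σσᵢ² = 0.64 + 1.28 + 1.51 = 3.43
Sum of distinct covariances = 0.38
total variance = Σσᵢ² + 2·Σcov = 3.43 + 2 × 0.38 = 4.19
α = (3/2)·(1 − 3.43/4.19) = 0.272

α = 0.272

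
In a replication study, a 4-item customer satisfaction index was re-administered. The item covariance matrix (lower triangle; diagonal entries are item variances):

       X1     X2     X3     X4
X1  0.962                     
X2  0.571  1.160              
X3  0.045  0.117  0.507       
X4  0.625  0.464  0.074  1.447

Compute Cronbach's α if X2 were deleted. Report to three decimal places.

Remaining items: X1, X3, X4 (k = 3).
sum of item variances = 0.962 + 0.507 + 1.447 = 2.916
σ²_T = 2.916 + 2 × 0.744 = 4.404
α (item deleted) = (3/2)·(1 − 2.916/4.404) = 0.507

α = 0.507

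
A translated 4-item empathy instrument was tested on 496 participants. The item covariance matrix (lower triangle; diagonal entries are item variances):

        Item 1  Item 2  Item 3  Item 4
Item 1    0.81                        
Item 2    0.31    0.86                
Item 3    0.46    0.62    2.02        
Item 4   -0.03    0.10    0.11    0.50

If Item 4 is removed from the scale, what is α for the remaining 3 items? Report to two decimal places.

α = 0.64

Remaining items: Item 1, Item 2, Item 3 (k = 3).
sum of item variances = 0.81 + 0.86 + 2.02 = 3.69
σ²_total = 3.69 + 2 × 1.39 = 6.47
α (item deleted) = (3/2)·(1 − 3.69/6.47) = 0.64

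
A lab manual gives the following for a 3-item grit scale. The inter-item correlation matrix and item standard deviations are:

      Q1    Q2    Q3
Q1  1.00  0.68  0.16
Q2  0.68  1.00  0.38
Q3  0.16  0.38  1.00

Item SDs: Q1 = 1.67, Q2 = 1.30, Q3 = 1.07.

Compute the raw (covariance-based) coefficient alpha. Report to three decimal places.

Σσ²ᵢ = 1.67² + 1.30² + 1.07² = 5.6238
Covariances σ_ij = r_ij · s_i · s_j:
  σ(Q1,Q2) = 0.68 × 1.67 × 1.30 = 1.4763
  σ(Q1,Q3) = 0.16 × 1.67 × 1.07 = 0.2859
  σ(Q2,Q3) = 0.38 × 1.30 × 1.07 = 0.5286
σ²_T = Σσ²ᵢ + 2·Σσ_ij = 5.6238 + 2 × 2.2908 = 10.2054
α = (3/2)·(1 − 5.6238/10.2054) = 0.673

coefficient alpha = 0.673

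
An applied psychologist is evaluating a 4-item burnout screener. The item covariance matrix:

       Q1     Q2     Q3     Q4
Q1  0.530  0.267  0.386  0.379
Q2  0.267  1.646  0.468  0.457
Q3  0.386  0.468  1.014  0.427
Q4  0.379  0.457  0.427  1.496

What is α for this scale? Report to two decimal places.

ΣVar(i) = 0.530 + 1.646 + 1.014 + 1.496 = 4.686
Σ_{i<j} σ_ij = 2.384
σ²_total = 4.686 + 2 × 2.384 = 9.454
α = (k/(k−1))·(1 − ΣVar(i)/σ²_total) = (4/3)·(1 − 4.686/9.454) = 0.67

α = 0.67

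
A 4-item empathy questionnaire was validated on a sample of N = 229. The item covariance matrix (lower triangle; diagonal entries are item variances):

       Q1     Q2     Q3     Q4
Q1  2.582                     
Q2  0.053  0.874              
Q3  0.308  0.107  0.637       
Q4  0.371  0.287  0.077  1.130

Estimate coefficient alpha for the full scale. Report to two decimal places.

Σσᵢ² = 2.582 + 0.874 + 0.637 + 1.130 = 5.223
Σ_{i<j} σ_ij = 1.203
total variance = 5.223 + 2 × 1.203 = 7.629
α = (k/(k−1))·(1 − Σσᵢ²/total variance) = (4/3)·(1 − 5.223/7.629) = 0.42

α = 0.42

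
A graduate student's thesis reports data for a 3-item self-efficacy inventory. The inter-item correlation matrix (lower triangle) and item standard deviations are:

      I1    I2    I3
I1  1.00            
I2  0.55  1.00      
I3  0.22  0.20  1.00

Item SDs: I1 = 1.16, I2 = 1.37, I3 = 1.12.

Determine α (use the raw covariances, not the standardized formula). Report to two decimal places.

α = 0.59

Σσ²ᵢ = 1.16² + 1.37² + 1.12² = 4.4769
Covariances σ_ij = r_ij · s_i · s_j:
  σ(I1,I2) = 0.55 × 1.16 × 1.37 = 0.8741
  σ(I1,I3) = 0.22 × 1.16 × 1.12 = 0.2858
  σ(I2,I3) = 0.20 × 1.37 × 1.12 = 0.3069
σ²_T = Σσ²ᵢ + 2·Σσ_ij = 4.4769 + 2 × 1.4668 = 7.4105
α = (3/2)·(1 − 4.4769/7.4105) = 0.59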